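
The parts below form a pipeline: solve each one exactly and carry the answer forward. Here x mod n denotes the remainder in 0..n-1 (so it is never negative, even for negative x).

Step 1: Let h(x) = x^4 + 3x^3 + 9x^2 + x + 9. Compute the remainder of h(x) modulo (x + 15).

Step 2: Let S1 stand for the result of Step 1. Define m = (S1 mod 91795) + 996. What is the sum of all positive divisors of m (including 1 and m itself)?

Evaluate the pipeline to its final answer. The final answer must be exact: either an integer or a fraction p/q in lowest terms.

75504

Step 1: remainder = value at the root: 1*(-15)^4 + 3*(-15)^3 + 9*(-15)^2 + 1*(-15)^1 + 9 = (50625) + (-10125) + (2025) + (-15) + (9) = 42519; answer 42519
Step 2: S1 = 42519; m = 43515; 43515 = 3^2 * 5 * 967; sigma = (1 + 3 + 9) * (1 + 5) * (1 + 967) = 13 * 6 * 968 = 75504; answer 75504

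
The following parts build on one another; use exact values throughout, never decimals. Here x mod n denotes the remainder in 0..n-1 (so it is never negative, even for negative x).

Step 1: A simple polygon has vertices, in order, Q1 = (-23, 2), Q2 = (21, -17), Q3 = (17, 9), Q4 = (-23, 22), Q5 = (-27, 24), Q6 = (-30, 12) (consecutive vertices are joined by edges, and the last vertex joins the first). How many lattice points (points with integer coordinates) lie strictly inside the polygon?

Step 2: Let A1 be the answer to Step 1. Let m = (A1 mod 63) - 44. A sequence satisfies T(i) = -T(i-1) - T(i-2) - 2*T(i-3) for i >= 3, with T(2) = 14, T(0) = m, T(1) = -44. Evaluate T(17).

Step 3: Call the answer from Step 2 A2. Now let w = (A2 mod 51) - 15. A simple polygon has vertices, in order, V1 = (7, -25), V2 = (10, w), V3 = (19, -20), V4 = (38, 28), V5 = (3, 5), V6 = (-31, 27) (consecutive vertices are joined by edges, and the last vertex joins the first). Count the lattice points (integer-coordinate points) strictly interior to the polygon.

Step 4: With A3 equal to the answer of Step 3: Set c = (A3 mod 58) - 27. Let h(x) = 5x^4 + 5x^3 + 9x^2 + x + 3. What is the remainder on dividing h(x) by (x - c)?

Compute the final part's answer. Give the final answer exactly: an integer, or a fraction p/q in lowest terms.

Step 1: cross terms: (-23*-17 - 21*2)=349, (21*9 - 17*-17)=478, (17*22 - -23*9)=581, (-23*24 - -27*22)=42, (-27*12 - -30*24)=396, (-30*2 - -23*12)=216; twice the area = |2062| = 2062; area = 1031; boundary points = 1 + 2 + 1 + 2 + 3 + 1 = 10; strictly interior points = area - boundary/2 + 1 = 1027; answer 1027
Step 2: A1 = 1027; m = -25; T(3) = -1*(14) - 1*(-44) - 2*(-25) = 80; iterating: T(3)=80, T(4)=-6, T(5)=-102, T(6)=-52, T(7)=166, T(8)=90, T(9)=-152, T(10)=-270, T(11)=242, T(12)=332, T(13)=-34, T(14)=-782, T(15)=152, T(16)=698, T(17)=714; answer 714
Step 3: A2 = 714; w = -15; cross terms: (7*-15 - 10*-25)=145, (10*-20 - 19*-15)=85, (19*28 - 38*-20)=1292, (38*5 - 3*28)=106, (3*27 - -31*5)=236, (-31*-25 - 7*27)=586; twice the area = |2450| = 2450; area = 1225; boundary points = 1 + 1 + 1 + 1 + 2 + 2 = 8; strictly interior points = area - boundary/2 + 1 = 1222; answer 1222
Step 4: A3 = 1222; c = -23; remainder = value at the root: 5*(-23)^4 + 5*(-23)^3 + 9*(-23)^2 + 1*(-23)^1 + 3 = (1399205) + (-60835) + (4761) + (-23) + (3) = 1343111; answer 1343111

1343111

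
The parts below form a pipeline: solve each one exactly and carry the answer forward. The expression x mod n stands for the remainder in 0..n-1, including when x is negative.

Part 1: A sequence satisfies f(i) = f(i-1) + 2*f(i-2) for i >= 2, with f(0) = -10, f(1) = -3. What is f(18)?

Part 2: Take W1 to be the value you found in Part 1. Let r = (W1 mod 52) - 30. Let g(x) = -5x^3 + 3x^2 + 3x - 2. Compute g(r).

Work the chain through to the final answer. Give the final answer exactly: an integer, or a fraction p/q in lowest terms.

Part 1: f(2) = 1*(-3) + 2*(-10) = -23; iterating: f(2)=-23, f(3)=-29, f(4)=-75, f(5)=-133, f(6)=-283, f(7)=-549, f(8)=-1115, f(9)=-2213, f(10)=-4443, f(11)=-8869, f(12)=-17755, f(13)=-35493, f(14)=-71003, f(15)=-141989, f(16)=-283995, f(17)=-567973, f(18)=-1135963; answer -1135963
Part 2: W1 = -1135963; r = -1; -5*(-1)^3 + 3*(-1)^2 + 3*(-1)^1 - 2 = (5) + (3) + (-3) + (-2) = 3; answer 3

3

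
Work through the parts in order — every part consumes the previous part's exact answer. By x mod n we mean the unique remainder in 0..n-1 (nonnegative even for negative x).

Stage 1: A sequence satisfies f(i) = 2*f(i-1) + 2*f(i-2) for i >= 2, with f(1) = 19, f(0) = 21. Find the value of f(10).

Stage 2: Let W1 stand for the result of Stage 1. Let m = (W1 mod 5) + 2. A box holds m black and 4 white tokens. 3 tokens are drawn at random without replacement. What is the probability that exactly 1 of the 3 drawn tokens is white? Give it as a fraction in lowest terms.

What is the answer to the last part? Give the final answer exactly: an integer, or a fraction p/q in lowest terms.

Stage 1: f(2) = 2*(19) + 2*(21) = 80; iterating: f(2)=80, f(3)=198, f(4)=556, f(5)=1508, f(6)=4128, f(7)=11272, f(8)=30800, f(9)=84144, f(10)=229888; answer 229888
Stage 2: W1 = 229888; m = 5; total draws C(9,3) = 84; favorable C(4,1)*C(5,2) = 40; P = 10/21; answer 10/21

10/21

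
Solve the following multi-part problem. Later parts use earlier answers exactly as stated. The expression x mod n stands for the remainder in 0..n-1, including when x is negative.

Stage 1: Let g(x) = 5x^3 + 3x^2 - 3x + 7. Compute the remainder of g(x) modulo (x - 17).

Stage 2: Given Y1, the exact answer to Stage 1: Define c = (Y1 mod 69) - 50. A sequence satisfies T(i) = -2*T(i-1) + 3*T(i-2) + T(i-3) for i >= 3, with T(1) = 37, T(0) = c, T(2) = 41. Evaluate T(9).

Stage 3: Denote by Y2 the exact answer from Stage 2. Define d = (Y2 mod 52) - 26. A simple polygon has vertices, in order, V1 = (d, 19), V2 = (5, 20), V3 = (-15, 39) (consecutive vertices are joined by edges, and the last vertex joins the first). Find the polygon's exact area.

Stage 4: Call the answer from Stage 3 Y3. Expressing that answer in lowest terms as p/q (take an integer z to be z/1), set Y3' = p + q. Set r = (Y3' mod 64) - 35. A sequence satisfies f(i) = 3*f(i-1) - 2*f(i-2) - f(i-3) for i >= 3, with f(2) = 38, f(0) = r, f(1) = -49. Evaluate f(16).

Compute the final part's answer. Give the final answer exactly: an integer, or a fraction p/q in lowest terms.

Stage 1: remainder = value at the root: 5*(17)^3 + 3*(17)^2 - 3*(17)^1 + 7 = (24565) + (867) + (-51) + (7) = 25388; answer 25388
Stage 2: Y1 = 25388; c = 15; T(3) = -2*(41) + 3*(37) + 1*(15) = 44; iterating: T(3)=44, T(4)=72, T(5)=29, T(6)=202, T(7)=-245, T(8)=1125, T(9)=-2783; answer -2783
Stage 3: Y2 = -2783; d = -1; cross terms: (-1*20 - 5*19)=-115, (5*39 - -15*20)=495, (-15*19 - -1*39)=-246; twice the area = |134| = 134; area = 67; answer 67
Stage 4: Y3 = 67; threaded value p + q = 68; r = -31; f(3) = 3*(38) - 2*(-49) - 1*(-31) = 243; iterating: f(3)=243, f(4)=702, f(5)=1582, f(6)=3099, f(7)=5431, f(8)=8513, f(9)=11578, f(10)=12277, f(11)=5162, f(12)=-20646, f(13)=-84539, f(14)=-217487, f(15)=-462737, f(16)=-868698; answer -868698

-868698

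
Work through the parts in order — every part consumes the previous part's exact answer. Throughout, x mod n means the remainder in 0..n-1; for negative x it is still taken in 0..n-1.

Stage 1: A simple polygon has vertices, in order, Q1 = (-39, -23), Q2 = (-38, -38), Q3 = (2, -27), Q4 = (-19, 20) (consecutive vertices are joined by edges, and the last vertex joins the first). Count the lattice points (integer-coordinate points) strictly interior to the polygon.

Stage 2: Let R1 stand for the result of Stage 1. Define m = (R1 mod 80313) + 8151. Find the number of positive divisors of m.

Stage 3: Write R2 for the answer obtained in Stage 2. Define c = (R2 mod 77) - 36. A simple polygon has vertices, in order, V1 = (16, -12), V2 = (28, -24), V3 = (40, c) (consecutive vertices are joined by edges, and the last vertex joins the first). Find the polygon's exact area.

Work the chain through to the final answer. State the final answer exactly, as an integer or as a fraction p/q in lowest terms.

12

Stage 1: cross terms: (-39*-38 - -38*-23)=608, (-38*-27 - 2*-38)=1102, (2*20 - -19*-27)=-473, (-19*-23 - -39*20)=1217; twice the area = |2454| = 2454; area = 1227; boundary points = 1 + 1 + 1 + 1 = 4; strictly interior points = area - boundary/2 + 1 = 1226; answer 1226
Stage 2: R1 = 1226; m = 9377; 9377 is prime, so its only divisors are 1 and 9377; count = 2; answer 2
Stage 3: R2 = 2; c = -34; cross terms: (16*-24 - 28*-12)=-48, (28*-34 - 40*-24)=8, (40*-12 - 16*-34)=64; twice the area = |24| = 24; area = 12; answer 12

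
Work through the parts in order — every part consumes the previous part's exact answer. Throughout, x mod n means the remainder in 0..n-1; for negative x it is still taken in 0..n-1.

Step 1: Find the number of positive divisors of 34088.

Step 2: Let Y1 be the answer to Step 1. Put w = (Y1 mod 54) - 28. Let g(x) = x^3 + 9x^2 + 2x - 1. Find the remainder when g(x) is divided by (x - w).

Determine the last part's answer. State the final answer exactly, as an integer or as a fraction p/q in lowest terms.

-4441

Step 1: 34088 = 2^3 * 4261; number of divisors = (3+1) * (1+1) = 8; answer 8
Step 2: Y1 = 8; w = -20; remainder = value at the root: 1*(-20)^3 + 9*(-20)^2 + 2*(-20)^1 - 1 = (-8000) + (3600) + (-40) + (-1) = -4441; answer -4441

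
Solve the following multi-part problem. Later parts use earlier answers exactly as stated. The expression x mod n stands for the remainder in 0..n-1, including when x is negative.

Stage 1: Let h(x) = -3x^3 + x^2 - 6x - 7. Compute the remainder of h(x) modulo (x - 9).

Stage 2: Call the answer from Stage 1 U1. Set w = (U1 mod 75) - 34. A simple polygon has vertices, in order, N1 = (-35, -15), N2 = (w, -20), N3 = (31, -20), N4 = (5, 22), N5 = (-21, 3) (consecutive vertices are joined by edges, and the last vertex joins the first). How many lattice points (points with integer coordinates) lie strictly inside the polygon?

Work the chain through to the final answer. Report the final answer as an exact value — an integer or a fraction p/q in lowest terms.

Stage 1: remainder = value at the root: -3*(9)^3 + 1*(9)^2 - 6*(9)^1 - 7 = (-2187) + (81) + (-54) + (-7) = -2167; answer -2167
Stage 2: U1 = -2167; w = -26; cross terms: (-35*-20 - -26*-15)=310, (-26*-20 - 31*-20)=1140, (31*22 - 5*-20)=782, (5*3 - -21*22)=477, (-21*-15 - -35*3)=420; twice the area = |3129| = 3129; area = 3129/2; boundary points = 1 + 57 + 2 + 1 + 2 = 63; strictly interior points = area - boundary/2 + 1 = 1534; answer 1534

1534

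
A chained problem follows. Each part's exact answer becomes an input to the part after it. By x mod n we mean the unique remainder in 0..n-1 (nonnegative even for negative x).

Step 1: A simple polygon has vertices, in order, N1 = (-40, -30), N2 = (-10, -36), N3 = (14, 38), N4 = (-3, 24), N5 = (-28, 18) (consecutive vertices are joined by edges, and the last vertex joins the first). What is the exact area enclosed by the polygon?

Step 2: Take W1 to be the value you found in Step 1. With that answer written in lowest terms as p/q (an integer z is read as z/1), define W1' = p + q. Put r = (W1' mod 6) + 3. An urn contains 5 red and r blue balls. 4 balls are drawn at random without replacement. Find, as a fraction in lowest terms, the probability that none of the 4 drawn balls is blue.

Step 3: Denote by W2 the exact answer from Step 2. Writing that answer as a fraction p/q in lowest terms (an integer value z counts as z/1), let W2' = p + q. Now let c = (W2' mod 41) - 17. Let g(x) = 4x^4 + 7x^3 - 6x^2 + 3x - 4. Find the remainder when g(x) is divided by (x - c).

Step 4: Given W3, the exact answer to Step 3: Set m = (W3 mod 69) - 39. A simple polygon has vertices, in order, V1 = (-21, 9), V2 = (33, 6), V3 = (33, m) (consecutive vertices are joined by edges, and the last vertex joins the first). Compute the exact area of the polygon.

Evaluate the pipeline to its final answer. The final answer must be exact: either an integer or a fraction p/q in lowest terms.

Step 1: cross terms: (-40*-36 - -10*-30)=1140, (-10*38 - 14*-36)=124, (14*24 - -3*38)=450, (-3*18 - -28*24)=618, (-28*-30 - -40*18)=1560; twice the area = |3892| = 3892; area = 1946; answer 1946
Step 2: W1 = 1946; threaded value p + q = 1947; r = 6; total draws C(11,4) = 330; favorable C(5,4) = 5; P = 1/66; answer 1/66
Step 3: W2 = 1/66; threaded value p + q = 67; c = 9; remainder = value at the root: 4*(9)^4 + 7*(9)^3 - 6*(9)^2 + 3*(9)^1 - 4 = (26244) + (5103) + (-486) + (27) + (-4) = 30884; answer 30884
Step 4: W3 = 30884; m = 2; cross terms: (-21*6 - 33*9)=-423, (33*2 - 33*6)=-132, (33*9 - -21*2)=339; twice the area = |-216| = 216; area = 108; answer 108

108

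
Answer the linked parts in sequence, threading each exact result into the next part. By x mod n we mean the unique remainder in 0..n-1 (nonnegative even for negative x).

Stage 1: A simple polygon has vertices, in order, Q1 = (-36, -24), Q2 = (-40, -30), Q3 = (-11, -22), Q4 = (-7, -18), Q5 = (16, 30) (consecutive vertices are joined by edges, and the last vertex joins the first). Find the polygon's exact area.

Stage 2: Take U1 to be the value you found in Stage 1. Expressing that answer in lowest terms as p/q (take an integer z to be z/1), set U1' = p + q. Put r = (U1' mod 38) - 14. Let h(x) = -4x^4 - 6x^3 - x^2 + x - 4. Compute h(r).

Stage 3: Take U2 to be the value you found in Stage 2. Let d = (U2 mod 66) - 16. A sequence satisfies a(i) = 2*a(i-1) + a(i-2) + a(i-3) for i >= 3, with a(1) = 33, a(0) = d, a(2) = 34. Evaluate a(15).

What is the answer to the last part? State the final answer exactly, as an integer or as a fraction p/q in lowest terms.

10426557

Stage 1: cross terms: (-36*-30 - -40*-24)=120, (-40*-22 - -11*-30)=550, (-11*-18 - -7*-22)=44, (-7*30 - 16*-18)=78, (16*-24 - -36*30)=696; twice the area = |1488| = 1488; area = 744; answer 744
Stage 2: U1 = 744; threaded value p + q = 745; r = 9; -4*(9)^4 - 6*(9)^3 - 1*(9)^2 + 1*(9)^1 - 4 = (-26244) + (-4374) + (-81) + (9) + (-4) = -30694; answer -30694
Stage 3: U2 = -30694; d = 46; a(3) = 2*(34) + 1*(33) + 1*(46) = 147; iterating: a(3)=147, a(4)=361, a(5)=903, a(6)=2314, a(7)=5892, a(8)=15001, a(9)=38208, a(10)=97309, a(11)=247827, a(12)=631171, a(13)=1607478, a(14)=4093954, a(15)=10426557; answer 10426557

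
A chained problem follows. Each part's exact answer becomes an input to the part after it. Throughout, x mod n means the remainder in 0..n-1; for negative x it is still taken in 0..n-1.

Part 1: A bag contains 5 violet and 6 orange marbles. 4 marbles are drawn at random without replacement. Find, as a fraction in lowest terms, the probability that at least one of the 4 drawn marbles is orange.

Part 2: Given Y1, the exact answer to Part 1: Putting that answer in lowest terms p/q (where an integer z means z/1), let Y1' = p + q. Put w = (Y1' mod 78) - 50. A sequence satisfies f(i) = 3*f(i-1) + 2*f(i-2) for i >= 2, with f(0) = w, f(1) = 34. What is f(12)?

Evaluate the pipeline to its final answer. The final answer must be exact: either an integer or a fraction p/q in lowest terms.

Part 1: total draws C(11,4) = 330; complement C(5,4) = 5; favorable 330 - 5 = 325; P = 65/66; answer 65/66
Part 2: Y1 = 65/66; threaded value p + q = 131; w = 3; f(2) = 3*(34) + 2*(3) = 108; iterating: f(2)=108, f(3)=392, f(4)=1392, f(5)=4960, f(6)=17664, f(7)=62912, f(8)=224064, f(9)=798016, f(10)=2842176, f(11)=10122560, f(12)=36052032; answer 36052032

36052032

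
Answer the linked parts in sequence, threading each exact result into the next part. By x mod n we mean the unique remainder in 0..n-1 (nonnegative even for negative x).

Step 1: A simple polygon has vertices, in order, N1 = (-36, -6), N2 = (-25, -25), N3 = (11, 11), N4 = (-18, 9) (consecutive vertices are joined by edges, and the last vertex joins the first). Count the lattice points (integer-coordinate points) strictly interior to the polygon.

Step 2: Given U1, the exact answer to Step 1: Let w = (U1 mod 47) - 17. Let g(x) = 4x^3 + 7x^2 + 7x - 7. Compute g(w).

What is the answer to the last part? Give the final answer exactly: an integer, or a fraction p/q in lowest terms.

-25

Step 1: cross terms: (-36*-25 - -25*-6)=750, (-25*11 - 11*-25)=0, (11*9 - -18*11)=297, (-18*-6 - -36*9)=432; twice the area = |1479| = 1479; area = 1479/2; boundary points = 1 + 36 + 1 + 3 = 41; strictly interior points = area - boundary/2 + 1 = 720; answer 720
Step 2: U1 = 720; w = -2; 4*(-2)^3 + 7*(-2)^2 + 7*(-2)^1 - 7 = (-32) + (28) + (-14) + (-7) = -25; answer -25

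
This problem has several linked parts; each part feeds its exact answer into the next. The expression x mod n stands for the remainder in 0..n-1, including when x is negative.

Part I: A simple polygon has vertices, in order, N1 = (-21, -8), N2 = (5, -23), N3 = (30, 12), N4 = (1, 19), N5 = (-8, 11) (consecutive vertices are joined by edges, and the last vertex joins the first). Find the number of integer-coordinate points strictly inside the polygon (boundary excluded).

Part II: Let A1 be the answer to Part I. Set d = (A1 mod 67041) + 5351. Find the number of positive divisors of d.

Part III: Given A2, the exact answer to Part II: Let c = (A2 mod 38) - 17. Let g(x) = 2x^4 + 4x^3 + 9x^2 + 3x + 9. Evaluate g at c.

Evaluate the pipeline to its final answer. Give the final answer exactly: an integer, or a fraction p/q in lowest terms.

Part I: cross terms: (-21*-23 - 5*-8)=523, (5*12 - 30*-23)=750, (30*19 - 1*12)=558, (1*11 - -8*19)=163, (-8*-8 - -21*11)=295; twice the area = |2289| = 2289; area = 2289/2; boundary points = 1 + 5 + 1 + 1 + 1 = 9; strictly interior points = area - boundary/2 + 1 = 1141; answer 1141
Part II: A1 = 1141; d = 6492; 6492 = 2^2 * 3 * 541; number of divisors = (2+1) * (1+1) * (1+1) = 12; answer 12
Part III: A2 = 12; c = -5; 2*(-5)^4 + 4*(-5)^3 + 9*(-5)^2 + 3*(-5)^1 + 9 = (1250) + (-500) + (225) + (-15) + (9) = 969; answer 969

969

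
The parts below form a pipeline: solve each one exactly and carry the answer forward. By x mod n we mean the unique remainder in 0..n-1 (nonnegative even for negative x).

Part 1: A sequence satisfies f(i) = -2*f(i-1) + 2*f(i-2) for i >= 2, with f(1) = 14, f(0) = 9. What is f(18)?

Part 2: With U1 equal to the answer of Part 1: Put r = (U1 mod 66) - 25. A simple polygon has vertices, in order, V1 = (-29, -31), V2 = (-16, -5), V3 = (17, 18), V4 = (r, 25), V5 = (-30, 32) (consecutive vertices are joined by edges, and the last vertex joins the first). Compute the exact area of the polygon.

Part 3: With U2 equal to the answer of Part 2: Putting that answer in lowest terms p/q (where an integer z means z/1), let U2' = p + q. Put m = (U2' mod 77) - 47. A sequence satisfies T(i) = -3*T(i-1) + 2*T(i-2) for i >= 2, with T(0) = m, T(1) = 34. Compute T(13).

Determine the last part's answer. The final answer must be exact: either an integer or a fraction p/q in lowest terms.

Part 1: f(2) = -2*(14) + 2*(9) = -10; iterating: f(2)=-10, f(3)=48, f(4)=-116, f(5)=328, f(6)=-888, f(7)=2432, f(8)=-6640, f(9)=18144, f(10)=-49568, f(11)=135424, f(12)=-369984, f(13)=1010816, f(14)=-2761600, f(15)=7544832, f(16)=-20612864, f(17)=56315392, f(18)=-153856512; answer -153856512
Part 2: U1 = -153856512; r = 23; cross terms: (-29*-5 - -16*-31)=-351, (-16*18 - 17*-5)=-203, (17*25 - 23*18)=11, (23*32 - -30*25)=1486, (-30*-31 - -29*32)=1858; twice the area = |2801| = 2801; area = 2801/2; answer 2801/2
Part 3: U2 = 2801/2; threaded value p + q = 2803; m = -16; T(2) = -3*(34) + 2*(-16) = -134; iterating: T(2)=-134, T(3)=470, T(4)=-1678, T(5)=5974, T(6)=-21278, T(7)=75782, T(8)=-269902, T(9)=961270, T(10)=-3423614, T(11)=12193382, T(12)=-43427374, T(13)=154668886; answer 154668886

154668886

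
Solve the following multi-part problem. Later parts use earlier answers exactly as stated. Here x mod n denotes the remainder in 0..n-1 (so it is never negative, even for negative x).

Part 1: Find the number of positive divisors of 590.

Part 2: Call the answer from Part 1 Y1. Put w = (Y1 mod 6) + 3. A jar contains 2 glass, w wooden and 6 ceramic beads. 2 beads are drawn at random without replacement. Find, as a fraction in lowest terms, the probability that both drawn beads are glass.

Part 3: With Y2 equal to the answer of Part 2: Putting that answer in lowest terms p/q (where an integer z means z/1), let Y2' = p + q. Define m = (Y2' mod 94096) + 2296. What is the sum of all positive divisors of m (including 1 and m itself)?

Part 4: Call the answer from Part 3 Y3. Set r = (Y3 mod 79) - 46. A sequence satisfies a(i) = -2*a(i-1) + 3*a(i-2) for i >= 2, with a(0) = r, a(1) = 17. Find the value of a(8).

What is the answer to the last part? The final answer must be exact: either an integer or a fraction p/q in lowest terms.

-39367

Part 1: 590 = 2 * 5 * 59; number of divisors = (1+1) * (1+1) * (1+1) = 8; answer 8
Part 2: Y1 = 8; w = 5; total draws C(13,2) = 78; favorable C(2,2) = 1; P = 1/78; answer 1/78
Part 3: Y2 = 1/78; threaded value p + q = 79; m = 2375; 2375 = 5^3 * 19; sigma = (1 + 5 + 25 + 125) * (1 + 19) = 156 * 20 = 3120; answer 3120
Part 4: Y3 = 3120; r = -7; a(2) = -2*(17) + 3*(-7) = -55; iterating: a(2)=-55, a(3)=161, a(4)=-487, a(5)=1457, a(6)=-4375, a(7)=13121, a(8)=-39367; answer -39367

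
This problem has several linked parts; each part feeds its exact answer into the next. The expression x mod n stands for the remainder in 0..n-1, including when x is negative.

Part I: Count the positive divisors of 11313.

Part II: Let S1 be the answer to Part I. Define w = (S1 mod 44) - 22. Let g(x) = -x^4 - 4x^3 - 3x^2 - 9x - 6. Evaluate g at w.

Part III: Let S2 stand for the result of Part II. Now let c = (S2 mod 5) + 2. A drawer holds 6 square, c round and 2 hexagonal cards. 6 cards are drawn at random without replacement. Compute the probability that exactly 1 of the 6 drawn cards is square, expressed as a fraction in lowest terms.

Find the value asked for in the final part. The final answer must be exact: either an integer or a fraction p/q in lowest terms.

Part I: 11313 = 3^3 * 419; number of divisors = (3+1) * (1+1) = 8; answer 8
Part II: S1 = 8; w = -14; -1*(-14)^4 - 4*(-14)^3 - 3*(-14)^2 - 9*(-14)^1 - 6 = (-38416) + (10976) + (-588) + (126) + (-6) = -27908; answer -27908
Part III: S2 = -27908; c = 4; total draws C(12,6) = 924; favorable C(6,1)*C(6,5) = 36; P = 3/77; answer 3/77

3/77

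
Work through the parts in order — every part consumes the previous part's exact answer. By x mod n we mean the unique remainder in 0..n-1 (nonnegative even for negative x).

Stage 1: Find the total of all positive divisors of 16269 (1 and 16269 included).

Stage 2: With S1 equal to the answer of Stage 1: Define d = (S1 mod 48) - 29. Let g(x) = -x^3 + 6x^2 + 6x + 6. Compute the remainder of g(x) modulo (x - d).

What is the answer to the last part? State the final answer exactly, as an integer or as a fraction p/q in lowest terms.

Stage 1: 16269 = 3 * 11 * 17 * 29; sigma = (1 + 3) * (1 + 11) * (1 + 17) * (1 + 29) = 4 * 12 * 18 * 30 = 25920; answer 25920
Stage 2: S1 = 25920; d = -29; remainder = value at the root: -1*(-29)^3 + 6*(-29)^2 + 6*(-29)^1 + 6 = (24389) + (5046) + (-174) + (6) = 29267; answer 29267

29267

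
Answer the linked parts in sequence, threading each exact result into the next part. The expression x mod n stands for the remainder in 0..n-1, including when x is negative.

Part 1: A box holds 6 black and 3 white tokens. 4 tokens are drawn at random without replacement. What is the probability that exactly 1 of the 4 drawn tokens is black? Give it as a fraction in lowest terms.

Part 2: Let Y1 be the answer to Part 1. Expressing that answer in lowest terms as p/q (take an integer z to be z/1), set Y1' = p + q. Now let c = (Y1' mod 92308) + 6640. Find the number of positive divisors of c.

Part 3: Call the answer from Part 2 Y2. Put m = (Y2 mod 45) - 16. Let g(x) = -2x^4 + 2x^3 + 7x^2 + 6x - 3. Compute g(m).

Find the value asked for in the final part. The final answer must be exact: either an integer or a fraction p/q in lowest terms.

Part 1: total draws C(9,4) = 126; favorable C(6,1)*C(3,3) = 6; P = 1/21; answer 1/21
Part 2: Y1 = 1/21; threaded value p + q = 22; c = 6662; 6662 = 2 * 3331; number of divisors = (1+1) * (1+1) = 4; answer 4
Part 3: Y2 = 4; m = -12; -2*(-12)^4 + 2*(-12)^3 + 7*(-12)^2 + 6*(-12)^1 - 3 = (-41472) + (-3456) + (1008) + (-72) + (-3) = -43995; answer -43995

-43995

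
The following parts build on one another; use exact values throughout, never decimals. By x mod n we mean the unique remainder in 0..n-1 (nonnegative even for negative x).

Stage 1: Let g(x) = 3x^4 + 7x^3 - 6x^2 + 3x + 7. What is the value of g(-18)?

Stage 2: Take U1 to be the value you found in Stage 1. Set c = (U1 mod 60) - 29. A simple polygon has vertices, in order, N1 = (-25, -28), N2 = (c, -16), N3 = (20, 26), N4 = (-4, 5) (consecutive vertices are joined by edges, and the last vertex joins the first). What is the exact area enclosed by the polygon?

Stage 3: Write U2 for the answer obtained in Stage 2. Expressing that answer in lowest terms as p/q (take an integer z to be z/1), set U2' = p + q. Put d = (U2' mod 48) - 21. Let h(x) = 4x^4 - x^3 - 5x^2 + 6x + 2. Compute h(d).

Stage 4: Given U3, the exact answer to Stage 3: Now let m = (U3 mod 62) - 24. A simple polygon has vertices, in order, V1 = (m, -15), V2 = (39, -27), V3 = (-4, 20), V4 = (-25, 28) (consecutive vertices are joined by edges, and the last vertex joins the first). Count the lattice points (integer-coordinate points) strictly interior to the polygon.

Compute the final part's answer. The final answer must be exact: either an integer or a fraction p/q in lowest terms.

Stage 1: 3*(-18)^4 + 7*(-18)^3 - 6*(-18)^2 + 3*(-18)^1 + 7 = (314928) + (-40824) + (-1944) + (-54) + (7) = 272113; answer 272113
Stage 2: U1 = 272113; c = -16; cross terms: (-25*-16 - -16*-28)=-48, (-16*26 - 20*-16)=-96, (20*5 - -4*26)=204, (-4*-28 - -25*5)=237; twice the area = |297| = 297; area = 297/2; answer 297/2
Stage 3: U2 = 297/2; threaded value p + q = 299; d = -10; 4*(-10)^4 - 1*(-10)^3 - 5*(-10)^2 + 6*(-10)^1 + 2 = (40000) + (1000) + (-500) + (-60) + (2) = 40442; answer 40442
Stage 4: U3 = 40442; m = -6; cross terms: (-6*-27 - 39*-15)=747, (39*20 - -4*-27)=672, (-4*28 - -25*20)=388, (-25*-15 - -6*28)=543; twice the area = |2350| = 2350; area = 1175; boundary points = 3 + 1 + 1 + 1 = 6; strictly interior points = area - boundary/2 + 1 = 1173; answer 1173

1173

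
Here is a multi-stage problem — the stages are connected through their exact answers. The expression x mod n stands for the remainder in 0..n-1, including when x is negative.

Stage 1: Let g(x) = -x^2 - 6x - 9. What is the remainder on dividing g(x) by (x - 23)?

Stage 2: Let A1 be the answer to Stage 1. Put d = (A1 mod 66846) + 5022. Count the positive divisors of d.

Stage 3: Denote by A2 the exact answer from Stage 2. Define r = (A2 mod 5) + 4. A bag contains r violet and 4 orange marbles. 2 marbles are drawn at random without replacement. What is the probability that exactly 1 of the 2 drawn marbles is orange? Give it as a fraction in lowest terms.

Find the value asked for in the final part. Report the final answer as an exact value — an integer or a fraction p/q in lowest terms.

Stage 1: remainder = value at the root: -1*(23)^2 - 6*(23)^1 - 9 = (-529) + (-138) + (-9) = -676; answer -676
Stage 2: A1 = -676; d = 71192; 71192 = 2^3 * 11 * 809; number of divisors = (3+1) * (1+1) * (1+1) = 16; answer 16
Stage 3: A2 = 16; r = 5; total draws C(9,2) = 36; favorable C(4,1)*C(5,1) = 20; P = 5/9; answer 5/9

5/9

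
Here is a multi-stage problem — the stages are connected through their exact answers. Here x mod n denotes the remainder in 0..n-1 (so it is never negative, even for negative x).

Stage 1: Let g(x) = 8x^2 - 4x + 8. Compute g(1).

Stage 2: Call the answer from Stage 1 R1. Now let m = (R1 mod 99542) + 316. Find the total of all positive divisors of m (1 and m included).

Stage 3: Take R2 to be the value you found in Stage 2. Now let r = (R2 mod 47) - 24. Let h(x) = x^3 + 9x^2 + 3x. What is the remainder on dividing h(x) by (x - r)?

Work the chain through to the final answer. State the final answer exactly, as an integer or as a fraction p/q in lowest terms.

Stage 1: 8*(1)^2 - 4*(1)^1 + 8 = (8) + (-4) + (8) = 12; answer 12
Stage 2: R1 = 12; m = 328; 328 = 2^3 * 41; sigma = (1 + 2 + 4 + 8) * (1 + 41) = 15 * 42 = 630; answer 630
Stage 3: R2 = 630; r = -5; remainder = value at the root: 1*(-5)^3 + 9*(-5)^2 + 3*(-5)^1 = (-125) + (225) + (-15) = 85; answer 85

85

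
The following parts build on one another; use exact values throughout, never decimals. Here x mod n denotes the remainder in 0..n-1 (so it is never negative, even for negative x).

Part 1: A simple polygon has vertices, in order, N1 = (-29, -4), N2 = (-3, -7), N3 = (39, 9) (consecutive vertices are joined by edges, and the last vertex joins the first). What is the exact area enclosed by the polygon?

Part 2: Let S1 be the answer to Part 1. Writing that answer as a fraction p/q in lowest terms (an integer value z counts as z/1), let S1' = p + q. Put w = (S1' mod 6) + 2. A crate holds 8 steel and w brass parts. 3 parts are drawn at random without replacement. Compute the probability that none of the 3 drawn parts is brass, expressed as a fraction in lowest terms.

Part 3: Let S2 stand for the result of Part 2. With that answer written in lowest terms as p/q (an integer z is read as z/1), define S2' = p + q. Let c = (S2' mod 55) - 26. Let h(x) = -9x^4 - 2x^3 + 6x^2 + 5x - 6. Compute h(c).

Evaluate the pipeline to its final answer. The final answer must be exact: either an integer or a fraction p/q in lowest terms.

-182370

Part 1: cross terms: (-29*-7 - -3*-4)=191, (-3*9 - 39*-7)=246, (39*-4 - -29*9)=105; twice the area = |542| = 542; area = 271; answer 271
Part 2: S1 = 271; threaded value p + q = 272; w = 4; total draws C(12,3) = 220; favorable C(8,3) = 56; P = 14/55; answer 14/55
Part 3: S2 = 14/55; threaded value p + q = 69; c = -12; -9*(-12)^4 - 2*(-12)^3 + 6*(-12)^2 + 5*(-12)^1 - 6 = (-186624) + (3456) + (864) + (-60) + (-6) = -182370; answer -182370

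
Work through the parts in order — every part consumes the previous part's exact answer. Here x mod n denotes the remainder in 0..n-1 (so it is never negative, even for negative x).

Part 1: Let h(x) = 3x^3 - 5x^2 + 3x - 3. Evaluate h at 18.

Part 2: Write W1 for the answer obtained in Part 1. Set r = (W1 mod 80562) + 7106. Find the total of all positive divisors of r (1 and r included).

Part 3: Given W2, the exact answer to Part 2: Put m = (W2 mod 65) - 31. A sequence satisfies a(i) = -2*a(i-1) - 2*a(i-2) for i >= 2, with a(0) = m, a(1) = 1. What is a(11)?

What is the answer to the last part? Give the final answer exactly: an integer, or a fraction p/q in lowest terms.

Part 1: 3*(18)^3 - 5*(18)^2 + 3*(18)^1 - 3 = (17496) + (-1620) + (54) + (-3) = 15927; answer 15927
Part 2: W1 = 15927; r = 23033; 23033 = 31 * 743; sigma = (1 + 31) * (1 + 743) = 32 * 744 = 23808; answer 23808
Part 3: W2 = 23808; m = -13; a(2) = -2*(1) - 2*(-13) = 24; iterating: a(2)=24, a(3)=-50, a(4)=52, a(5)=-4, a(6)=-96, a(7)=200, a(8)=-208, a(9)=16, a(10)=384, a(11)=-800; answer -800

-800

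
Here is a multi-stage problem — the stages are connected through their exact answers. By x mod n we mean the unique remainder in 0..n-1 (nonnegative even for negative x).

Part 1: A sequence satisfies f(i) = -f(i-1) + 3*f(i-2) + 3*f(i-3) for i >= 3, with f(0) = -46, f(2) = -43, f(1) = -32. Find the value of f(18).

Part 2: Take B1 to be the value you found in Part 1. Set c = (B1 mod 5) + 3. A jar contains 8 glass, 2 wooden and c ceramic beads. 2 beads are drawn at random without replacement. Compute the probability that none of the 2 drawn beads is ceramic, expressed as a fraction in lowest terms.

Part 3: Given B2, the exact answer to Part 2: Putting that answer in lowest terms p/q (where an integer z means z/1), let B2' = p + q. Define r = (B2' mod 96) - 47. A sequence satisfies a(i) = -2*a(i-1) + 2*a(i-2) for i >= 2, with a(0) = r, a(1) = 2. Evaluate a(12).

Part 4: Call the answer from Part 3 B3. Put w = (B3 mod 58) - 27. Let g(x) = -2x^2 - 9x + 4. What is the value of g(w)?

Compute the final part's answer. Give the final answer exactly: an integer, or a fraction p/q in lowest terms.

Part 1: f(3) = -1*(-43) + 3*(-32) + 3*(-46) = -191; iterating: f(3)=-191, f(4)=-34, f(5)=-668, f(6)=-7, f(7)=-2099, f(8)=74, f(9)=-6392, f(10)=317, f(11)=-19271, f(12)=1046, f(13)=-57908, f(14)=3233, f(15)=-173819, f(16)=9794, f(17)=-521552, f(18)=29477; answer 29477
Part 2: B1 = 29477; c = 5; total draws C(15,2) = 105; favorable C(10,2) = 45; P = 3/7; answer 3/7
Part 3: B2 = 3/7; threaded value p + q = 10; r = -37; a(2) = -2*(2) + 2*(-37) = -78; iterating: a(2)=-78, a(3)=160, a(4)=-476, a(5)=1272, a(6)=-3496, a(7)=9536, a(8)=-26064, a(9)=71200, a(10)=-194528, a(11)=531456, a(12)=-1451968; answer -1451968
Part 4: B3 = -1451968; w = -23; -2*(-23)^2 - 9*(-23)^1 + 4 = (-1058) + (207) + (4) = -847; answer -847

-847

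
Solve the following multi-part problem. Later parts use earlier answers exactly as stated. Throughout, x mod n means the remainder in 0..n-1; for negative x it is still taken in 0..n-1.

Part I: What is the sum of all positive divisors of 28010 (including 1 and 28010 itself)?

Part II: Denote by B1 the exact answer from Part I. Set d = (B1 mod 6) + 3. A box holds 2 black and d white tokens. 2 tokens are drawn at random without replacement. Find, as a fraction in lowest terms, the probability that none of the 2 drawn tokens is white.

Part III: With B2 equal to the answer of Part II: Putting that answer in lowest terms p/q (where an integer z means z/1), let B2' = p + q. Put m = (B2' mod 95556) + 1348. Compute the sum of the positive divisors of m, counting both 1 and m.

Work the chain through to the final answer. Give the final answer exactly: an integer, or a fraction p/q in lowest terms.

1976

Part I: 28010 = 2 * 5 * 2801; sigma = (1 + 2) * (1 + 5) * (1 + 2801) = 3 * 6 * 2802 = 50436; answer 50436
Part II: B1 = 50436; d = 3; total draws C(5,2) = 10; favorable C(2,2) = 1; P = 1/10; answer 1/10
Part III: B2 = 1/10; threaded value p + q = 11; m = 1359; 1359 = 3^2 * 151; sigma = (1 + 3 + 9) * (1 + 151) = 13 * 152 = 1976; answer 1976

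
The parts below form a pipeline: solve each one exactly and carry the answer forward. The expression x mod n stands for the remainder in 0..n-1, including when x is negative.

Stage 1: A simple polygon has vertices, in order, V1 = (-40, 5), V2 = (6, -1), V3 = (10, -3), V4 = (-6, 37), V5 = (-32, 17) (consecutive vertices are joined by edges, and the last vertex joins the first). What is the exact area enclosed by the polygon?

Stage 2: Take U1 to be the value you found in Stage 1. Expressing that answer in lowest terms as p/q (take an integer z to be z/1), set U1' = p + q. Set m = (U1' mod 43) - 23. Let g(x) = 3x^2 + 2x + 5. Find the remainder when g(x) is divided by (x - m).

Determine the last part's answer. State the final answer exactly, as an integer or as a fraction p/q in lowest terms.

Stage 1: cross terms: (-40*-1 - 6*5)=10, (6*-3 - 10*-1)=-8, (10*37 - -6*-3)=352, (-6*17 - -32*37)=1082, (-32*5 - -40*17)=520; twice the area = |1956| = 1956; area = 978; answer 978
Stage 2: U1 = 978; threaded value p + q = 979; m = 10; remainder = value at the root: 3*(10)^2 + 2*(10)^1 + 5 = (300) + (20) + (5) = 325; answer 325

325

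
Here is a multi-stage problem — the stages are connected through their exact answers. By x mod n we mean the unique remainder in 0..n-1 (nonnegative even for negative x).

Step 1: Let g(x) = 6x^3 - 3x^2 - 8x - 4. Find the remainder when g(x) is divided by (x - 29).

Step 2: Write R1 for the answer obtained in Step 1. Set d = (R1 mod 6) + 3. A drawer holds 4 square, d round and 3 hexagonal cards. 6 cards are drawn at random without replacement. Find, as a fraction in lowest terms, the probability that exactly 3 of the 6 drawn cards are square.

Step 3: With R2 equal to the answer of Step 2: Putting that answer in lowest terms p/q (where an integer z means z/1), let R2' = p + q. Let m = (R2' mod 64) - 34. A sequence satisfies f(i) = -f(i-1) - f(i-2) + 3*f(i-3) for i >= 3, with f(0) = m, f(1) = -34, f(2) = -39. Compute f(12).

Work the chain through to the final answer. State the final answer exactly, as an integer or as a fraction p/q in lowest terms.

Step 1: remainder = value at the root: 6*(29)^3 - 3*(29)^2 - 8*(29)^1 - 4 = (146334) + (-2523) + (-232) + (-4) = 143575; answer 143575
Step 2: R1 = 143575; d = 4; total draws C(11,6) = 462; favorable C(4,3)*C(7,3) = 140; P = 10/33; answer 10/33
Step 3: R2 = 10/33; threaded value p + q = 43; m = 9; f(3) = -1*(-39) - 1*(-34) + 3*(9) = 100; iterating: f(3)=100, f(4)=-163, f(5)=-54, f(6)=517, f(7)=-952, f(8)=273, f(9)=2230, f(10)=-5359, f(11)=3948, f(12)=8101; answer 8101

8101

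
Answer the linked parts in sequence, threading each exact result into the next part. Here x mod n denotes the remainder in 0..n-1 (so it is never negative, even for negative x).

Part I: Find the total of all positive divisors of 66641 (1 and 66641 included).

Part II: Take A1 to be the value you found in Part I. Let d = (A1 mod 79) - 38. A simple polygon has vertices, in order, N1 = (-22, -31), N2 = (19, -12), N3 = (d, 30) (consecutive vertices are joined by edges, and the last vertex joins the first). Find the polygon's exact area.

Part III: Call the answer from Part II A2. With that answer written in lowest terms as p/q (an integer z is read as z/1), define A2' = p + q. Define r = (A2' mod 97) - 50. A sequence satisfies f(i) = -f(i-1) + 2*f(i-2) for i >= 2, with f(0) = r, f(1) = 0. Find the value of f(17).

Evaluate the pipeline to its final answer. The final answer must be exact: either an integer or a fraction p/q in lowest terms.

Part I: 66641 = 103 * 647; sigma = (1 + 103) * (1 + 647) = 104 * 648 = 67392; answer 67392
Part II: A1 = 67392; d = -33; cross terms: (-22*-12 - 19*-31)=853, (19*30 - -33*-12)=174, (-33*-31 - -22*30)=1683; twice the area = |2710| = 2710; area = 1355; answer 1355
Part III: A2 = 1355; threaded value p + q = 1356; r = 45; f(2) = -1*(0) + 2*(45) = 90; iterating: f(2)=90, f(3)=-90, f(4)=270, f(5)=-450, f(6)=990, f(7)=-1890, f(8)=3870, f(9)=-7650, f(10)=15390, f(11)=-30690, f(12)=61470, f(13)=-122850, f(14)=245790, f(15)=-491490, f(16)=983070, f(17)=-1966050; answer -1966050

-1966050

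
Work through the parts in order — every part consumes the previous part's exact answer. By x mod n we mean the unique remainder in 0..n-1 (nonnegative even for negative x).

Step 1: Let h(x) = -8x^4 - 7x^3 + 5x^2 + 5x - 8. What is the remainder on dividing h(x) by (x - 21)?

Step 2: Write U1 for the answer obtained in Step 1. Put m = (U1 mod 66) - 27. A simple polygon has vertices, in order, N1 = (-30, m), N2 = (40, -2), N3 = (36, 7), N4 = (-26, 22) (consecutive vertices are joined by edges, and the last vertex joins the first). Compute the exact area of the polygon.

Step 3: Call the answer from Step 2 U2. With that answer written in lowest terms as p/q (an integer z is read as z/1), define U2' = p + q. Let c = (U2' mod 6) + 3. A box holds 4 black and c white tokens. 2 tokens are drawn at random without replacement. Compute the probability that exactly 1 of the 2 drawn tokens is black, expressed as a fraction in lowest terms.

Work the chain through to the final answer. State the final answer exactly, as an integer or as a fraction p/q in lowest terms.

28/55

Step 1: remainder = value at the root: -8*(21)^4 - 7*(21)^3 + 5*(21)^2 + 5*(21)^1 - 8 = (-1555848) + (-64827) + (2205) + (105) + (-8) = -1618373; answer -1618373
Step 2: U1 = -1618373; m = -14; cross terms: (-30*-2 - 40*-14)=620, (40*7 - 36*-2)=352, (36*22 - -26*7)=974, (-26*-14 - -30*22)=1024; twice the area = |2970| = 2970; area = 1485; answer 1485
Step 3: U2 = 1485; threaded value p + q = 1486; c = 7; total draws C(11,2) = 55; favorable C(4,1)*C(7,1) = 28; P = 28/55; answer 28/55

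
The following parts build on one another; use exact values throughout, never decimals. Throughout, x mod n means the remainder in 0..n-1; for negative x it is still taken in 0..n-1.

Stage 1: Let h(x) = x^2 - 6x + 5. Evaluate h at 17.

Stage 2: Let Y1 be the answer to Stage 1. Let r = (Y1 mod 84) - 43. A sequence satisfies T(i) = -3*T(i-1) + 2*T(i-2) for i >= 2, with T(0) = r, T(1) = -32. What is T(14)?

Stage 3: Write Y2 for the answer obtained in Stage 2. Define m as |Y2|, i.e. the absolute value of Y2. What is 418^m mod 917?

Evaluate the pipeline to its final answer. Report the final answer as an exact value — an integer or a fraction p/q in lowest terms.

891

Stage 1: 1*(17)^2 - 6*(17)^1 + 5 = (289) + (-102) + (5) = 192; answer 192
Stage 2: Y1 = 192; r = -19; T(2) = -3*(-32) + 2*(-19) = 58; iterating: T(2)=58, T(3)=-238, T(4)=830, T(5)=-2966, T(6)=10558, T(7)=-37606, T(8)=133934, T(9)=-477014, T(10)=1698910, T(11)=-6050758, T(12)=21550094, T(13)=-76751798, T(14)=273355582; answer 273355582
Stage 3: Y2 = 273355582; m = 273355582; squarings mod 917: 418^1=418, 418^2=494, 418^4=114, 418^8=158, 418^16=205, 418^32=760, 418^64=807, 418^128=179, 418^256=863, 418^512=165, 418^1024=632, 418^2048=529, 418^4096=156, 418^8192=494, 418^16384=114, 418^32768=158, 418^65536=205, 418^131072=760, 418^262144=807, 418^524288=179, 418^1048576=863, 418^2097152=165, 418^4194304=632, 418^8388608=529, 418^16777216=156, 418^33554432=494, 418^67108864=114, 418^134217728=158, 418^268435456=205; 418^273355582 = 418^2 * 418^4 * 418^8 * 418^16 * 418^32 * 418^256 * 418^512 * 418^4096 * 418^65536 * 418^131072 * 418^524288 * 418^4194304 * 418^268435456 = 891 (mod 917); answer 891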